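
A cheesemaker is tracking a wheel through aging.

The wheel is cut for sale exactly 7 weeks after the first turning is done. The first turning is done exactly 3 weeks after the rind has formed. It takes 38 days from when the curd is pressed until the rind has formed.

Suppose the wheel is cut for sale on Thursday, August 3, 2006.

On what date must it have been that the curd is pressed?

The wheel is cut for sale: Aug 3, 2006.
The first turning is done: Aug 3, 2006 − 7 weeks = Jun 15, 2006.
The rind has formed: Jun 15, 2006 − 3 weeks = May 25, 2006.
The curd is pressed: May 25, 2006 − 38 days = Apr 17, 2006.

Monday, April 17, 2006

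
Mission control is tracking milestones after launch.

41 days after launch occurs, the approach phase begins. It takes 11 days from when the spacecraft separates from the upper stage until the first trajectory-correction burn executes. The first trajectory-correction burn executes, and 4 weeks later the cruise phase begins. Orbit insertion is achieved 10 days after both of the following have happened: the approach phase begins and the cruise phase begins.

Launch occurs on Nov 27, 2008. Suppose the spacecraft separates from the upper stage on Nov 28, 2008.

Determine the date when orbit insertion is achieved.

Jan 17, 2009

Launch occurs: Nov 27, 2008.
The approach phase begins: Nov 27, 2008 + 41 days = Jan 7, 2009.
The spacecraft separates from the upper stage: Nov 28, 2008.
The first trajectory-correction burn executes: Nov 28, 2008 + 11 days = Dec 9, 2008.
The cruise phase begins: Dec 9, 2008 + 4 weeks = Jan 6, 2009.
Both prerequisites met — the approach phase begins (Jan 7, 2009), the cruise phase begins (Jan 6, 2009); the later is Jan 7, 2009.
Orbit insertion is achieved: Jan 7, 2009 + 10 days = Jan 17, 2009.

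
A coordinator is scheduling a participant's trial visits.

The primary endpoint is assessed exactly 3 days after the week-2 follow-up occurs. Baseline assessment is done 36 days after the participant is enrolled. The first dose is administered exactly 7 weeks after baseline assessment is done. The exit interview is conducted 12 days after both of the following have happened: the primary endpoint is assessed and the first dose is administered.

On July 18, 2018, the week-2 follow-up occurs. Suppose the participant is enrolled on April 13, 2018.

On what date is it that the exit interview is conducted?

The week-2 follow-up occurs: Jul 18, 2018.
The primary endpoint is assessed: Jul 18, 2018 + 3 days = Jul 21, 2018.
The participant is enrolled: Apr 13, 2018.
Baseline assessment is done: Apr 13, 2018 + 36 days = May 19, 2018.
The first dose is administered: May 19, 2018 + 7 weeks = Jul 7, 2018.
Both prerequisites met — the primary endpoint is assessed (Jul 21, 2018), the first dose is administered (Jul 7, 2018); the later is Jul 21, 2018.
The exit interview is conducted: Jul 21, 2018 + 12 days = Aug 2, 2018.

August 2, 2018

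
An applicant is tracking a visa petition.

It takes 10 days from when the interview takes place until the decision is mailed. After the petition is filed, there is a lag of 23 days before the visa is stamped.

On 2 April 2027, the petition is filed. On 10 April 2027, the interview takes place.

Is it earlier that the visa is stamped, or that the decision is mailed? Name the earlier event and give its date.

The petition is filed: Apr 2, 2027.
The visa is stamped: Apr 2, 2027 + 23 days = Apr 25, 2027.
The interview takes place: Apr 10, 2027.
The decision is mailed: Apr 10, 2027 + 10 days = Apr 20, 2027.
Comparing: the visa is stamped on Apr 25, 2027 vs the decision is mailed on Apr 20, 2027. Earlier: the decision is mailed.

The decision is mailed — 20 April 2027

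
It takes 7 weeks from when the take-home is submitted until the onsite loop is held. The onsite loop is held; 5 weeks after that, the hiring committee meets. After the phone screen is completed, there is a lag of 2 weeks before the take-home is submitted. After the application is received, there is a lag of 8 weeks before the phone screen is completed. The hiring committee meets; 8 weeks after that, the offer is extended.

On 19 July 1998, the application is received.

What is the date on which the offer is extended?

The application is received: Jul 19, 1998.
The phone screen is completed: Jul 19, 1998 + 8 weeks = Sep 13, 1998.
The take-home is submitted: Sep 13, 1998 + 2 weeks = Sep 27, 1998.
The onsite loop is held: Sep 27, 1998 + 7 weeks = Nov 15, 1998.
The hiring committee meets: Nov 15, 1998 + 5 weeks = Dec 20, 1998.
The offer is extended: Dec 20, 1998 + 8 weeks = Feb 14, 1999.

14 February 1999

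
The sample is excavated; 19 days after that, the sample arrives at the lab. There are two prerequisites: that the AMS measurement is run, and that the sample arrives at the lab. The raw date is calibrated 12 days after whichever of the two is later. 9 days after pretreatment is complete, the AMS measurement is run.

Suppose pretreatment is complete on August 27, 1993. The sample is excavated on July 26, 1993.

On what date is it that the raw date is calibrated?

Pretreatment is complete: Aug 27, 1993.
The AMS measurement is run: Aug 27, 1993 + 9 days = Sep 5, 1993.
The sample is excavated: Jul 26, 1993.
The sample arrives at the lab: Jul 26, 1993 + 19 days = Aug 14, 1993.
Both prerequisites met — the AMS measurement is run (Sep 5, 1993), the sample arrives at the lab (Aug 14, 1993); the later is Sep 5, 1993.
The raw date is calibrated: Sep 5, 1993 + 12 days = Sep 17, 1993.

September 17, 1993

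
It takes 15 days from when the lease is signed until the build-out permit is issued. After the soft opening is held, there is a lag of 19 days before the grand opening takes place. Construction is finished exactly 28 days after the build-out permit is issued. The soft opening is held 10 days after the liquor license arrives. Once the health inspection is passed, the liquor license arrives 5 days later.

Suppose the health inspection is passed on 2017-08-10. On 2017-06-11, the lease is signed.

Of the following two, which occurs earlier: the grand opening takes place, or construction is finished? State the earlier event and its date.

Construction is finished — 2017-07-24

The health inspection is passed: Aug 10, 2017.
The liquor license arrives: Aug 10, 2017 + 5 days = Aug 15, 2017.
The soft opening is held: Aug 15, 2017 + 10 days = Aug 25, 2017.
The grand opening takes place: Aug 25, 2017 + 19 days = Sep 13, 2017.
The lease is signed: Jun 11, 2017.
The build-out permit is issued: Jun 11, 2017 + 15 days = Jun 26, 2017.
Construction is finished: Jun 26, 2017 + 28 days = Jul 24, 2017.
Comparing: the grand opening takes place on Sep 13, 2017 vs construction is finished on Jul 24, 2017. Earlier: construction is finished.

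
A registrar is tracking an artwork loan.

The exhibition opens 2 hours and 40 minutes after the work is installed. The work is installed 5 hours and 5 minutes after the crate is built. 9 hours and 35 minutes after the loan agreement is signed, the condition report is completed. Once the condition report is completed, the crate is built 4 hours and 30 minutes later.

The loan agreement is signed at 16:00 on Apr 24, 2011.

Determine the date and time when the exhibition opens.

The loan agreement is signed: 16:00 Apr 24, 2011.
The condition report is completed: 16:00 Apr 24, 2011 + 9h35m = 01:35 Apr 25, 2011.
The crate is built: 01:35 Apr 25, 2011 + 4h30m = 06:05 Apr 25, 2011.
The work is installed: 06:05 Apr 25, 2011 + 5h05m = 11:10 Apr 25, 2011.
The exhibition opens: 11:10 Apr 25, 2011 + 2h40m = 13:50 Apr 25, 2011.

13:50 on Apr 25, 2011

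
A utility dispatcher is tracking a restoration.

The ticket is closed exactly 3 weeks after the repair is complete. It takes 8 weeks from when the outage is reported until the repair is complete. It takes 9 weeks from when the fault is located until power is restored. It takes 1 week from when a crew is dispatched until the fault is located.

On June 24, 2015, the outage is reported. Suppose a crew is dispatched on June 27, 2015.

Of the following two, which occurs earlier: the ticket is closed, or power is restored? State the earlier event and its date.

The outage is reported: Jun 24, 2015.
The repair is complete: Jun 24, 2015 + 8 weeks = Aug 19, 2015.
The ticket is closed: Aug 19, 2015 + 3 weeks = Sep 9, 2015.
A crew is dispatched: Jun 27, 2015.
The fault is located: Jun 27, 2015 + 1 week = Jul 4, 2015.
Power is restored: Jul 4, 2015 + 9 weeks = Sep 5, 2015.
Comparing: the ticket is closed on Sep 9, 2015 vs power is restored on Sep 5, 2015. Earlier: power is restored.

Power is restored — September 5, 2015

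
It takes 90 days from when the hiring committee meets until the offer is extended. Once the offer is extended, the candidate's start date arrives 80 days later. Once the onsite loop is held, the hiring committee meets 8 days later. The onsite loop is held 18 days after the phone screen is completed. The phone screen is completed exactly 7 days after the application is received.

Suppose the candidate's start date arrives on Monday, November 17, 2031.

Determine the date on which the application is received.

The candidate's start date arrives: Nov 17, 2031.
The offer is extended: Nov 17, 2031 − 80 days = Aug 29, 2031.
The hiring committee meets: Aug 29, 2031 − 90 days = May 31, 2031.
The onsite loop is held: May 31, 2031 − 8 days = May 23, 2031.
The phone screen is completed: May 23, 2031 − 18 days = May 5, 2031.
The application is received: May 5, 2031 − 7 days = Apr 28, 2031.

Monday, April 28, 2031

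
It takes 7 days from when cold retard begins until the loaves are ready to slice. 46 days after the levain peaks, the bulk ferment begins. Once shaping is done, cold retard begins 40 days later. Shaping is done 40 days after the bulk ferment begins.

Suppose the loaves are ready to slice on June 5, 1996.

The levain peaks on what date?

The loaves are ready to slice: Jun 5, 1996.
Cold retard begins: Jun 5, 1996 − 7 days = May 29, 1996.
Shaping is done: May 29, 1996 − 40 days = Apr 19, 1996.
The bulk ferment begins: Apr 19, 1996 − 40 days = Mar 10, 1996.
The levain peaks: Mar 10, 1996 − 46 days = Jan 24, 1996.

January 24, 1996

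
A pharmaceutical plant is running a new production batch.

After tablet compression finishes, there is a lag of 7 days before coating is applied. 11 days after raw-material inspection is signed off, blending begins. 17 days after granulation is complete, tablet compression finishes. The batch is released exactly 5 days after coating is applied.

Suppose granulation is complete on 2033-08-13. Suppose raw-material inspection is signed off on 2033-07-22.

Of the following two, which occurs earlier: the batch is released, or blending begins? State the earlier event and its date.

Blending begins — 2033-08-02

Granulation is complete: Aug 13, 2033.
Tablet compression finishes: Aug 13, 2033 + 17 days = Aug 30, 2033.
Coating is applied: Aug 30, 2033 + 7 days = Sep 6, 2033.
The batch is released: Sep 6, 2033 + 5 days = Sep 11, 2033.
Raw-material inspection is signed off: Jul 22, 2033.
Blending begins: Jul 22, 2033 + 11 days = Aug 2, 2033.
Comparing: the batch is released on Sep 11, 2033 vs blending begins on Aug 2, 2033. Earlier: blending begins.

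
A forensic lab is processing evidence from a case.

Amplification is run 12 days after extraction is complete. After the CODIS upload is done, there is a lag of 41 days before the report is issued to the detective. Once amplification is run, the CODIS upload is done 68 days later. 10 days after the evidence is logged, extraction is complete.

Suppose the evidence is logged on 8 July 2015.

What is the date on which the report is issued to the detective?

The evidence is logged: Jul 8, 2015.
Extraction is complete: Jul 8, 2015 + 10 days = Jul 18, 2015.
Amplification is run: Jul 18, 2015 + 12 days = Jul 30, 2015.
The CODIS upload is done: Jul 30, 2015 + 68 days = Oct 6, 2015.
The report is issued to the detective: Oct 6, 2015 + 41 days = Nov 16, 2015.

16 November 2015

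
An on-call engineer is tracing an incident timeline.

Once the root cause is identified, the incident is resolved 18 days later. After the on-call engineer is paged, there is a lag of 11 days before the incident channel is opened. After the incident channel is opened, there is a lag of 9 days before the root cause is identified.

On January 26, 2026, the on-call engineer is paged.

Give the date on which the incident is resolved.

March 5, 2026

The on-call engineer is paged: Jan 26, 2026.
The incident channel is opened: Jan 26, 2026 + 11 days = Feb 6, 2026.
The root cause is identified: Feb 6, 2026 + 9 days = Feb 15, 2026.
The incident is resolved: Feb 15, 2026 + 18 days = Mar 5, 2026.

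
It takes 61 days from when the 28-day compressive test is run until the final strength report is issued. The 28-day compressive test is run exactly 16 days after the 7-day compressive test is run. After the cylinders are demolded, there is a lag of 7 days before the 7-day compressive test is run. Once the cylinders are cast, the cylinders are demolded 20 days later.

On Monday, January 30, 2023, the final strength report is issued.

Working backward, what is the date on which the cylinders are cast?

The final strength report is issued: Jan 30, 2023.
The 28-day compressive test is run: Jan 30, 2023 − 61 days = Nov 30, 2022.
The 7-day compressive test is run: Nov 30, 2022 − 16 days = Nov 14, 2022.
The cylinders are demolded: Nov 14, 2022 − 7 days = Nov 7, 2022.
The cylinders are cast: Nov 7, 2022 − 20 days = Oct 18, 2022.

Tuesday, October 18, 2022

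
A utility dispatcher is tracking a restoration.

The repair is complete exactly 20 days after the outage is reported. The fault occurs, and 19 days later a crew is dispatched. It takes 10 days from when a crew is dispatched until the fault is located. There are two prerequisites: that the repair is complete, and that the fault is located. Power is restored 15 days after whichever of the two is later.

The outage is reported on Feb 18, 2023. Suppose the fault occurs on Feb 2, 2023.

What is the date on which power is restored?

Mar 25, 2023

The outage is reported: Feb 18, 2023.
The repair is complete: Feb 18, 2023 + 20 days = Mar 10, 2023.
The fault occurs: Feb 2, 2023.
A crew is dispatched: Feb 2, 2023 + 19 days = Feb 21, 2023.
The fault is located: Feb 21, 2023 + 10 days = Mar 3, 2023.
Both prerequisites met — the repair is complete (Mar 10, 2023), the fault is located (Mar 3, 2023); the later is Mar 10, 2023.
Power is restored: Mar 10, 2023 + 15 days = Mar 25, 2023.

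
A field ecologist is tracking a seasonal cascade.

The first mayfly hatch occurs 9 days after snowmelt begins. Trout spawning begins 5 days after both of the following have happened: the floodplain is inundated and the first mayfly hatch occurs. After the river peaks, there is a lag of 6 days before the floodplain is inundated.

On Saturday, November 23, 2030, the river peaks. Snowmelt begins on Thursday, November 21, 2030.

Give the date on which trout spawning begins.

Thursday, December 5, 2030

The river peaks: Nov 23, 2030.
The floodplain is inundated: Nov 23, 2030 + 6 days = Nov 29, 2030.
Snowmelt begins: Nov 21, 2030.
The first mayfly hatch occurs: Nov 21, 2030 + 9 days = Nov 30, 2030.
Both prerequisites met — the floodplain is inundated (Nov 29, 2030), the first mayfly hatch occurs (Nov 30, 2030); the later is Nov 30, 2030.
Trout spawning begins: Nov 30, 2030 + 5 days = Dec 5, 2030.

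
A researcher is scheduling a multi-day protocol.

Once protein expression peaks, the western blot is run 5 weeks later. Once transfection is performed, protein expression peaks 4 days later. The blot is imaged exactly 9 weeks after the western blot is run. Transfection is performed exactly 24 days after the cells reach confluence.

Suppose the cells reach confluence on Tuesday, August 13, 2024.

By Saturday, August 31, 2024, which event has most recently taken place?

The cells reach confluence: Aug 13, 2024.
Transfection is performed: Aug 13, 2024 + 24 days = Sep 6, 2024.
Protein expression peaks: Sep 6, 2024 + 4 days = Sep 10, 2024.
The western blot is run: Sep 10, 2024 + 5 weeks = Oct 15, 2024.
The blot is imaged: Oct 15, 2024 + 9 weeks = Dec 17, 2024.
Aug 31, 2024 falls between when the cells reach confluence (Aug 13, 2024) and when transfection is performed (Sep 6, 2024).

The cells reach confluence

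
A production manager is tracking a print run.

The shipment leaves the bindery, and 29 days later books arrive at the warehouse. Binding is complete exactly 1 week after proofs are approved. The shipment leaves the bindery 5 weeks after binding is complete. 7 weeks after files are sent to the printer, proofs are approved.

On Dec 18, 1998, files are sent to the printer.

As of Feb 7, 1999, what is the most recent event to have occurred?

Proofs are approved

Files are sent to the printer: Dec 18, 1998.
Proofs are approved: Dec 18, 1998 + 7 weeks = Feb 5, 1999.
Binding is complete: Feb 5, 1999 + 1 week = Feb 12, 1999.
The shipment leaves the bindery: Feb 12, 1999 + 5 weeks = Mar 19, 1999.
Books arrive at the warehouse: Mar 19, 1999 + 29 days = Apr 17, 1999.
Feb 7, 1999 falls between when proofs are approved (Feb 5, 1999) and when binding is complete (Feb 12, 1999).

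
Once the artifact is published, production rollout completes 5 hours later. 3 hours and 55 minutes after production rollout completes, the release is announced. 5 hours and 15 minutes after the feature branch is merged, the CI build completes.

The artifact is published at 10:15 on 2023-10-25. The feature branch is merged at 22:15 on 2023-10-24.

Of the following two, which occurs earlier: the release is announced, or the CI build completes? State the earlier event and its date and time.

The CI build completes — 03:30 on 2023-10-25

The artifact is published: 10:15 Oct 25, 2023.
Production rollout completes: 10:15 Oct 25, 2023 + 5h = 15:15 Oct 25, 2023.
The release is announced: 15:15 Oct 25, 2023 + 3h55m = 19:10 Oct 25, 2023.
The feature branch is merged: 22:15 Oct 24, 2023.
The CI build completes: 22:15 Oct 24, 2023 + 5h15m = 03:30 Oct 25, 2023.
Comparing: the release is announced at 19:10 Oct 25, 2023 vs the CI build completes at 03:30 Oct 25, 2023. Earlier: the CI build completes.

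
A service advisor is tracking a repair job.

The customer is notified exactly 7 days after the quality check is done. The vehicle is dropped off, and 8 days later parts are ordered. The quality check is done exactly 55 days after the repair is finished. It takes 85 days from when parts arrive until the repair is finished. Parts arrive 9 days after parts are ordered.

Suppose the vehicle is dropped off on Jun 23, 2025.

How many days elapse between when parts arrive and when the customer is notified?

147 days

Causal path: parts arrive → the repair is finished → the quality check is done → the customer is notified.
Total delay along the path: 85 + 55 + 7 = 147 days.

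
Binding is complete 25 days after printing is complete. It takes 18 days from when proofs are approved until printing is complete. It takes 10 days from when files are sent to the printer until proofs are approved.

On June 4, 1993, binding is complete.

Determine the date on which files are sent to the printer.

April 12, 1993

Binding is complete: Jun 4, 1993.
Printing is complete: Jun 4, 1993 − 25 days = May 10, 1993.
Proofs are approved: May 10, 1993 − 18 days = Apr 22, 1993.
Files are sent to the printer: Apr 22, 1993 − 10 days = Apr 12, 1993.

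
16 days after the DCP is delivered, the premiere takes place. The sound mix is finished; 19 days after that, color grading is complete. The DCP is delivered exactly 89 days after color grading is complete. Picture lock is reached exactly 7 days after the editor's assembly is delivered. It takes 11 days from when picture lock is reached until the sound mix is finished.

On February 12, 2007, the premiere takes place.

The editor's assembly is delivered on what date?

September 23, 2006

The premiere takes place: Feb 12, 2007.
The DCP is delivered: Feb 12, 2007 − 16 days = Jan 27, 2007.
Color grading is complete: Jan 27, 2007 − 89 days = Oct 30, 2006.
The sound mix is finished: Oct 30, 2006 − 19 days = Oct 11, 2006.
Picture lock is reached: Oct 11, 2006 − 11 days = Sep 30, 2006.
The editor's assembly is delivered: Sep 30, 2006 − 7 days = Sep 23, 2006.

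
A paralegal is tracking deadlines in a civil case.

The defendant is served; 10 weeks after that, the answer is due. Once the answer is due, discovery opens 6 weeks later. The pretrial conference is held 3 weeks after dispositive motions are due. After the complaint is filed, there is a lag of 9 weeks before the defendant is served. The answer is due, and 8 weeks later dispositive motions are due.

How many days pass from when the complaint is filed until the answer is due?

Causal path: the complaint is filed → the defendant is served → the answer is due.
Total delay along the path: 9 + 10 weeks = 19 weeks = 133 days.

133 days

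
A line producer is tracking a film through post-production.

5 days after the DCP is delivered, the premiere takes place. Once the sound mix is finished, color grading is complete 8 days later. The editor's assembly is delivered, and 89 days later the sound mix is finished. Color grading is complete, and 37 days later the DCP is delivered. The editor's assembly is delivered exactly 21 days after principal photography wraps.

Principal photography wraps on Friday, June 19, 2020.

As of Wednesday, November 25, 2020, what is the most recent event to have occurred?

The DCP is delivered

Principal photography wraps: Jun 19, 2020.
The editor's assembly is delivered: Jun 19, 2020 + 21 days = Jul 10, 2020.
The sound mix is finished: Jul 10, 2020 + 89 days = Oct 7, 2020.
Color grading is complete: Oct 7, 2020 + 8 days = Oct 15, 2020.
The DCP is delivered: Oct 15, 2020 + 37 days = Nov 21, 2020.
The premiere takes place: Nov 21, 2020 + 5 days = Nov 26, 2020.
Nov 25, 2020 falls between when the DCP is delivered (Nov 21, 2020) and when the premiere takes place (Nov 26, 2020).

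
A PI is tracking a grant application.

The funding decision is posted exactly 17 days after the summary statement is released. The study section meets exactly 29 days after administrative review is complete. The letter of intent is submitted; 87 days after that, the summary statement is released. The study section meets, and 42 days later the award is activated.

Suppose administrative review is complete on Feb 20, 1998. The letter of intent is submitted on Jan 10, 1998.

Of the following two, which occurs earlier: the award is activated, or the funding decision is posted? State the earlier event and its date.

The funding decision is posted — Apr 24, 1998

Administrative review is complete: Feb 20, 1998.
The study section meets: Feb 20, 1998 + 29 days = Mar 21, 1998.
The award is activated: Mar 21, 1998 + 42 days = May 2, 1998.
The letter of intent is submitted: Jan 10, 1998.
The summary statement is released: Jan 10, 1998 + 87 days = Apr 7, 1998.
The funding decision is posted: Apr 7, 1998 + 17 days = Apr 24, 1998.
Comparing: the award is activated on May 2, 1998 vs the funding decision is posted on Apr 24, 1998. Earlier: the funding decision is posted.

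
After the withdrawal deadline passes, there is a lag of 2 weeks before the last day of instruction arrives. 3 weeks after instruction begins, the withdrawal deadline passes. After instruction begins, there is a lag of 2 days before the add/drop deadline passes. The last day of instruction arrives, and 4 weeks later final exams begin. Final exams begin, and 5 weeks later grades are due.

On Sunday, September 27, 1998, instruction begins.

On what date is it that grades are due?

Sunday, January 3, 1999

Instruction begins: Sep 27, 1998.
The withdrawal deadline passes: Sep 27, 1998 + 3 weeks = Oct 18, 1998.
The last day of instruction arrives: Oct 18, 1998 + 2 weeks = Nov 1, 1998.
Final exams begin: Nov 1, 1998 + 4 weeks = Nov 29, 1998.
Grades are due: Nov 29, 1998 + 5 weeks = Jan 3, 1999.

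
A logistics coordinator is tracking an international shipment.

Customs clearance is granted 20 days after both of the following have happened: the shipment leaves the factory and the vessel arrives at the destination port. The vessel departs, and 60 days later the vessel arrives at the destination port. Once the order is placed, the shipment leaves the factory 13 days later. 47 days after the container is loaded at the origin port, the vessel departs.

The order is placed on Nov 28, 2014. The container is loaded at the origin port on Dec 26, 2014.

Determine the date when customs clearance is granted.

The order is placed: Nov 28, 2014.
The shipment leaves the factory: Nov 28, 2014 + 13 days = Dec 11, 2014.
The container is loaded at the origin port: Dec 26, 2014.
The vessel departs: Dec 26, 2014 + 47 days = Feb 11, 2015.
The vessel arrives at the destination port: Feb 11, 2015 + 60 days = Apr 12, 2015.
Both prerequisites met — the shipment leaves the factory (Dec 11, 2014), the vessel arrives at the destination port (Apr 12, 2015); the later is Apr 12, 2015.
Customs clearance is granted: Apr 12, 2015 + 20 days = May 2, 2015.

May 2, 2015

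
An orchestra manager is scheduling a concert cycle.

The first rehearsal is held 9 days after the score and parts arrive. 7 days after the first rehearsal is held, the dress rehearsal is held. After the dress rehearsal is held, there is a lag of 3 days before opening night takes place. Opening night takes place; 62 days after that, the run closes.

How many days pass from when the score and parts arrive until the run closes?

Causal path: the score and parts arrive → the first rehearsal is held → the dress rehearsal is held → opening night takes place → the run closes.
Total delay along the path: 9 + 7 + 3 + 62 = 81 days.

81 days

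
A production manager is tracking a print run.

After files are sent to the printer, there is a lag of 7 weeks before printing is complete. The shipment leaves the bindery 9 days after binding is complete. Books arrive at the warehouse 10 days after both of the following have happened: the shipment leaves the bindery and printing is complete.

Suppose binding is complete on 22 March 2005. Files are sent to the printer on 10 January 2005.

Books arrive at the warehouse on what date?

Binding is complete: Mar 22, 2005.
The shipment leaves the bindery: Mar 22, 2005 + 9 days = Mar 31, 2005.
Files are sent to the printer: Jan 10, 2005.
Printing is complete: Jan 10, 2005 + 7 weeks = Feb 28, 2005.
Both prerequisites met — the shipment leaves the bindery (Mar 31, 2005), printing is complete (Feb 28, 2005); the later is Mar 31, 2005.
Books arrive at the warehouse: Mar 31, 2005 + 10 days = Apr 10, 2005.

10 April 2005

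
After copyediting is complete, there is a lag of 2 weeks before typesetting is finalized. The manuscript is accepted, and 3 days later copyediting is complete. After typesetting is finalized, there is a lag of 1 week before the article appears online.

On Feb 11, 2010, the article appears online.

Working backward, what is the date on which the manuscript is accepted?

Jan 18, 2010

The article appears online: Feb 11, 2010.
Typesetting is finalized: Feb 11, 2010 − 1 week = Feb 4, 2010.
Copyediting is complete: Feb 4, 2010 − 2 weeks = Jan 21, 2010.
The manuscript is accepted: Jan 21, 2010 − 3 days = Jan 18, 2010.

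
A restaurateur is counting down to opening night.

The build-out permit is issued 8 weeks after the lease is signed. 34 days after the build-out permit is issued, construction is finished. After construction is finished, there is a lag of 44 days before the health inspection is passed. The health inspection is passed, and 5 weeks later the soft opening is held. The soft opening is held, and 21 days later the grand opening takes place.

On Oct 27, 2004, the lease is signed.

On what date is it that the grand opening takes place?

May 5, 2005

The lease is signed: Oct 27, 2004.
The build-out permit is issued: Oct 27, 2004 + 8 weeks = Dec 22, 2004.
Construction is finished: Dec 22, 2004 + 34 days = Jan 25, 2005.
The health inspection is passed: Jan 25, 2005 + 44 days = Mar 10, 2005.
The soft opening is held: Mar 10, 2005 + 5 weeks = Apr 14, 2005.
The grand opening takes place: Apr 14, 2005 + 21 days = May 5, 2005.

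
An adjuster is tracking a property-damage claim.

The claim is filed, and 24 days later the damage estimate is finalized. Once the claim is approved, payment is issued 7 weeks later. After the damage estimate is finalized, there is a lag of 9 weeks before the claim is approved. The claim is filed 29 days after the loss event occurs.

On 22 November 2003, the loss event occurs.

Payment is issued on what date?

The loss event occurs: Nov 22, 2003.
The claim is filed: Nov 22, 2003 + 29 days = Dec 21, 2003.
The damage estimate is finalized: Dec 21, 2003 + 24 days = Jan 14, 2004.
The claim is approved: Jan 14, 2004 + 9 weeks = Mar 17, 2004.
Payment is issued: Mar 17, 2004 + 7 weeks = May 5, 2004.

5 May 2004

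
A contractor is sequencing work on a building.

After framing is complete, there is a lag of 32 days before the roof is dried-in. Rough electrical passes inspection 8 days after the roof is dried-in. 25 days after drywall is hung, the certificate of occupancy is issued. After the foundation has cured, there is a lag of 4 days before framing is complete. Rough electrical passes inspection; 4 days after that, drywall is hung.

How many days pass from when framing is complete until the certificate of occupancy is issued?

69 days

Causal path: framing is complete → the roof is dried-in → rough electrical passes inspection → drywall is hung → the certificate of occupancy is issued.
Total delay along the path: 32 + 8 + 4 + 25 = 69 days.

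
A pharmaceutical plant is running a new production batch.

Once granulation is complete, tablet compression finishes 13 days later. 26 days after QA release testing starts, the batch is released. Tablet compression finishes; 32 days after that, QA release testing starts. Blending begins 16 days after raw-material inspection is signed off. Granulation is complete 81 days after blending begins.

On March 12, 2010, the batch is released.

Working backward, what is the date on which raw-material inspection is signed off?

September 25, 2009

The batch is released: Mar 12, 2010.
QA release testing starts: Mar 12, 2010 − 26 days = Feb 14, 2010.
Tablet compression finishes: Feb 14, 2010 − 32 days = Jan 13, 2010.
Granulation is complete: Jan 13, 2010 − 13 days = Dec 31, 2009.
Blending begins: Dec 31, 2009 − 81 days = Oct 11, 2009.
Raw-material inspection is signed off: Oct 11, 2009 − 16 days = Sep 25, 2009.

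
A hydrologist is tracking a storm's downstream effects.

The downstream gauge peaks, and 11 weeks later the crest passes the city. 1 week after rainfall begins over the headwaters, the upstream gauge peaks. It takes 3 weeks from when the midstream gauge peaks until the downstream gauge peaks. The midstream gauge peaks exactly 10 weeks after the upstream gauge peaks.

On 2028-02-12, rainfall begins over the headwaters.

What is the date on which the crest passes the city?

2028-08-05

Rainfall begins over the headwaters: Feb 12, 2028.
The upstream gauge peaks: Feb 12, 2028 + 1 week = Feb 19, 2028.
The midstream gauge peaks: Feb 19, 2028 + 10 weeks = Apr 29, 2028.
The downstream gauge peaks: Apr 29, 2028 + 3 weeks = May 20, 2028.
The crest passes the city: May 20, 2028 + 11 weeks = Aug 5, 2028.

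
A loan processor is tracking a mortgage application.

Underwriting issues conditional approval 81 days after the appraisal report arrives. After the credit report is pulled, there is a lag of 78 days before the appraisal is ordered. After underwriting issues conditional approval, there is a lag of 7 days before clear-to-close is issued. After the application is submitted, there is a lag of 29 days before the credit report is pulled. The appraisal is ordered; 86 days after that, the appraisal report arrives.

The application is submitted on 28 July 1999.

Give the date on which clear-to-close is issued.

4 May 2000

The application is submitted: Jul 28, 1999.
The credit report is pulled: Jul 28, 1999 + 29 days = Aug 26, 1999.
The appraisal is ordered: Aug 26, 1999 + 78 days = Nov 12, 1999.
The appraisal report arrives: Nov 12, 1999 + 86 days = Feb 6, 2000.
Underwriting issues conditional approval: Feb 6, 2000 + 81 days = Apr 27, 2000.
Clear-to-close is issued: Apr 27, 2000 + 7 days = May 4, 2000.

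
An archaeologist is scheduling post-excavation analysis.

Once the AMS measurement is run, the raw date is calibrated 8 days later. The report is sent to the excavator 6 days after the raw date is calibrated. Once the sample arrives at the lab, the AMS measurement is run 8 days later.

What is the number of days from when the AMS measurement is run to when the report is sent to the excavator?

Causal path: the AMS measurement is run → the raw date is calibrated → the report is sent to the excavator.
Total delay along the path: 8 + 6 = 14 days.

14 days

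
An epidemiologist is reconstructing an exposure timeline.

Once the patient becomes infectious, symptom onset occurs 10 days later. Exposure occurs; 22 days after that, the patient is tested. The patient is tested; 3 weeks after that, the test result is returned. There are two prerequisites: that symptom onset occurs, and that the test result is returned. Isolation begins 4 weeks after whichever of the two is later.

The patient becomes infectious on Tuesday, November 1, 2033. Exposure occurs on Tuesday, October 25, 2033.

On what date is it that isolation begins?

Wednesday, January 4, 2034

The patient becomes infectious: Nov 1, 2033.
Symptom onset occurs: Nov 1, 2033 + 10 days = Nov 11, 2033.
Exposure occurs: Oct 25, 2033.
The patient is tested: Oct 25, 2033 + 22 days = Nov 16, 2033.
The test result is returned: Nov 16, 2033 + 3 weeks = Dec 7, 2033.
Both prerequisites met — symptom onset occurs (Nov 11, 2033), the test result is returned (Dec 7, 2033); the later is Dec 7, 2033.
Isolation begins: Dec 7, 2033 + 4 weeks = Jan 4, 2034.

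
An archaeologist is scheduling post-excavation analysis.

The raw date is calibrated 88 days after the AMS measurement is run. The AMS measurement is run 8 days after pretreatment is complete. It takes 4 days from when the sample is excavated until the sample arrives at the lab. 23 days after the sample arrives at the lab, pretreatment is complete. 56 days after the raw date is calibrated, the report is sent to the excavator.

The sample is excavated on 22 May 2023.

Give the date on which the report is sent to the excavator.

The sample is excavated: May 22, 2023.
The sample arrives at the lab: May 22, 2023 + 4 days = May 26, 2023.
Pretreatment is complete: May 26, 2023 + 23 days = Jun 18, 2023.
The AMS measurement is run: Jun 18, 2023 + 8 days = Jun 26, 2023.
The raw date is calibrated: Jun 26, 2023 + 88 days = Sep 22, 2023.
The report is sent to the excavator: Sep 22, 2023 + 56 days = Nov 17, 2023.

17 November 2023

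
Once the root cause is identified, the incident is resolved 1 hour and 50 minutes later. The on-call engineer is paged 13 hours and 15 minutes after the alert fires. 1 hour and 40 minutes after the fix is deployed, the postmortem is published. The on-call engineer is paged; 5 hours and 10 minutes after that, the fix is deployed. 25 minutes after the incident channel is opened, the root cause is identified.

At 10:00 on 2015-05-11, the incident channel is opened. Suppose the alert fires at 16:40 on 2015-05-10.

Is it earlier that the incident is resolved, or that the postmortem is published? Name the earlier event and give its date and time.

The incident is resolved — 12:15 on 2015-05-11

The incident channel is opened: 10:00 May 11, 2015.
The root cause is identified: 10:00 May 11, 2015 + 25m = 10:25 May 11, 2015.
The incident is resolved: 10:25 May 11, 2015 + 1h50m = 12:15 May 11, 2015.
The alert fires: 16:40 May 10, 2015.
The on-call engineer is paged: 16:40 May 10, 2015 + 13h15m = 05:55 May 11, 2015.
The fix is deployed: 05:55 May 11, 2015 + 5h10m = 11:05 May 11, 2015.
The postmortem is published: 11:05 May 11, 2015 + 1h40m = 12:45 May 11, 2015.
Comparing: the incident is resolved at 12:15 May 11, 2015 vs the postmortem is published at 12:45 May 11, 2015. Earlier: the incident is resolved.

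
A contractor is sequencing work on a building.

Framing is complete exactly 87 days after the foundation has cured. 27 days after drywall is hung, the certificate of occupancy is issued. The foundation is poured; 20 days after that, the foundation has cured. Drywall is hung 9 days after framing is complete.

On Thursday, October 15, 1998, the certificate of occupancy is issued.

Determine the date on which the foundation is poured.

The certificate of occupancy is issued: Oct 15, 1998.
Drywall is hung: Oct 15, 1998 − 27 days = Sep 18, 1998.
Framing is complete: Sep 18, 1998 − 9 days = Sep 9, 1998.
The foundation has cured: Sep 9, 1998 − 87 days = Jun 14, 1998.
The foundation is poured: Jun 14, 1998 − 20 days = May 25, 1998.

Monday, May 25, 1998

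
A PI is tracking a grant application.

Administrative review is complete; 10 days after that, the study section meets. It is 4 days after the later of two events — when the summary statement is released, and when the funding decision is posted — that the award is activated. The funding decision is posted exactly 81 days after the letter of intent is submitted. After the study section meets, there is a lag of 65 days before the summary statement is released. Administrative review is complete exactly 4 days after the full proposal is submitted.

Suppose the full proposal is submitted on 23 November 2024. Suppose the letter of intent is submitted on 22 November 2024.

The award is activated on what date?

15 February 2025

The full proposal is submitted: Nov 23, 2024.
Administrative review is complete: Nov 23, 2024 + 4 days = Nov 27, 2024.
The study section meets: Nov 27, 2024 + 10 days = Dec 7, 2024.
The summary statement is released: Dec 7, 2024 + 65 days = Feb 10, 2025.
The letter of intent is submitted: Nov 22, 2024.
The funding decision is posted: Nov 22, 2024 + 81 days = Feb 11, 2025.
Both prerequisites met — the summary statement is released (Feb 10, 2025), the funding decision is posted (Feb 11, 2025); the later is Feb 11, 2025.
The award is activated: Feb 11, 2025 + 4 days = Feb 15, 2025.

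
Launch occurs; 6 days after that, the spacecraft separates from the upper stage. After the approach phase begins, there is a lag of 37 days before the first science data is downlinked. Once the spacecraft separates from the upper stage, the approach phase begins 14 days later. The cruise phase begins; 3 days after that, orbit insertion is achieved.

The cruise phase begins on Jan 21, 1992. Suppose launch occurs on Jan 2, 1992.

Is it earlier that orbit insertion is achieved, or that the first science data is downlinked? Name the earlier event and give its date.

Orbit insertion is achieved — Jan 24, 1992

The cruise phase begins: Jan 21, 1992.
Orbit insertion is achieved: Jan 21, 1992 + 3 days = Jan 24, 1992.
Launch occurs: Jan 2, 1992.
The spacecraft separates from the upper stage: Jan 2, 1992 + 6 days = Jan 8, 1992.
The approach phase begins: Jan 8, 1992 + 14 days = Jan 22, 1992.
The first science data is downlinked: Jan 22, 1992 + 37 days = Feb 28, 1992.
Comparing: orbit insertion is achieved on Jan 24, 1992 vs the first science data is downlinked on Feb 28, 1992. Earlier: orbit insertion is achieved.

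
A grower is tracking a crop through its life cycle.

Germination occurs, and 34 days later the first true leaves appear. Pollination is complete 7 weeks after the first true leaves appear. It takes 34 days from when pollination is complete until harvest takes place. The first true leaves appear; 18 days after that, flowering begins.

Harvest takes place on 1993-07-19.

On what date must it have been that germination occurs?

1993-03-24

Harvest takes place: Jul 19, 1993.
Pollination is complete: Jul 19, 1993 − 34 days = Jun 15, 1993.
The first true leaves appear: Jun 15, 1993 − 7 weeks = Apr 27, 1993.
Germination occurs: Apr 27, 1993 − 34 days = Mar 24, 1993.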